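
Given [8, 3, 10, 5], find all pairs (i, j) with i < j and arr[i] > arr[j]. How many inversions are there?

Finding inversions in [8, 3, 10, 5]:

(0, 1): arr[0]=8 > arr[1]=3
(0, 3): arr[0]=8 > arr[3]=5
(2, 3): arr[2]=10 > arr[3]=5

Total inversions: 3

The array has 3 inversion(s): (0,1), (0,3), (2,3). Each pair (i,j) satisfies i < j and arr[i] > arr[j].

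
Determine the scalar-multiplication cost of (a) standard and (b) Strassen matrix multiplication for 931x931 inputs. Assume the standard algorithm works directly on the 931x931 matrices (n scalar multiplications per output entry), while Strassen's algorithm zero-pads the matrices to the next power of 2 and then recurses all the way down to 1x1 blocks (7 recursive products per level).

Matrix multiplication for 931x931 matrices:

Strassen's algorithm requires power-of-2 dimensions. Pad 931x931 to 1024x1024 (next power of 2).

Standard algorithm: 931^3 = 806954491 multiplications
Strassen's algorithm: 7^(log2(1024)) = 7^10 = 282475249 multiplications
Savings: 806954491 - 282475249 = 524479242 multiplications

Standard: 806954491 multiplications (931^3). Strassen: 282475249 multiplications (7^10, after padding to 1024x1024). Strassen reduces 8 recursive multiplications to 7 at each level.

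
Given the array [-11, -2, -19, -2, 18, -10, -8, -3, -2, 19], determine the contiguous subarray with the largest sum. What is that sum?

Using Kadane's algorithm on [-11, -2, -19, -2, 18, -10, -8, -3, -2, 19]:

Scanning through the array:
Position 1 (value -2): max_ending_here = -2, max_so_far = -2
Position 2 (value -19): max_ending_here = -19, max_so_far = -2
Position 3 (value -2): max_ending_here = -2, max_so_far = -2
Position 4 (value 18): max_ending_here = 18, max_so_far = 18
Position 5 (value -10): max_ending_here = 8, max_so_far = 18
Position 6 (value -8): max_ending_here = 0, max_so_far = 18
Position 7 (value -3): max_ending_here = -3, max_so_far = 18
Position 8 (value -2): max_ending_here = -2, max_so_far = 18
Position 9 (value 19): max_ending_here = 19, max_so_far = 19

Maximum subarray: [19]
Maximum sum: 19

The maximum subarray is [19] with sum 19. This subarray runs from index 9 to index 9.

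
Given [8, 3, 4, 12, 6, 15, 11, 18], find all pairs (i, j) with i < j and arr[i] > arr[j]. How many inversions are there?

Finding inversions in [8, 3, 4, 12, 6, 15, 11, 18]:

(0, 1): arr[0]=8 > arr[1]=3
(0, 2): arr[0]=8 > arr[2]=4
(0, 4): arr[0]=8 > arr[4]=6
(3, 4): arr[3]=12 > arr[4]=6
(3, 6): arr[3]=12 > arr[6]=11
(5, 6): arr[5]=15 > arr[6]=11

Total inversions: 6

The array has 6 inversion(s): (0,1), (0,2), (0,4), (3,4), (3,6), (5,6). Each pair (i,j) satisfies i < j and arr[i] > arr[j].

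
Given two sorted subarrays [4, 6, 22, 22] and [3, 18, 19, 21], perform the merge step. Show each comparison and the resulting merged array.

Merging process:

Compare 4 vs 3: take 3 from right. Merged: [3]
Compare 4 vs 18: take 4 from left. Merged: [3, 4]
Compare 6 vs 18: take 6 from left. Merged: [3, 4, 6]
Compare 22 vs 18: take 18 from right. Merged: [3, 4, 6, 18]
Compare 22 vs 19: take 19 from right. Merged: [3, 4, 6, 18, 19]
Compare 22 vs 21: take 21 from right. Merged: [3, 4, 6, 18, 19, 21]
Append remaining from left: [22, 22]. Merged: [3, 4, 6, 18, 19, 21, 22, 22]

Final merged array: [3, 4, 6, 18, 19, 21, 22, 22]
Total comparisons: 6

The merged array is [3, 4, 6, 18, 19, 21, 22, 22], requiring 6 comparisons. The merge step runs in O(n) time where n is the total number of elements.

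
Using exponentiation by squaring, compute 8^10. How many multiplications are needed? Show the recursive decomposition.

Computing 8^10 by squaring (build up from 8^1; each line after the first costs one multiplication):

8^1 = 8
8^2 = (8^1)^2 = 8^2 = 64
8^4 = (8^2)^2 = 64^2 = 4096
8^5 = 8 * 8^4 = 8 * 4096 = 32768
8^10 = (8^5)^2 = 32768^2 = 1073741824

Result: 1073741824
Multiplications needed: 4 (4 lines after 8^1)

8^10 = 1073741824. Using exponentiation by squaring, this requires 4 multiplications. The key idea: if the exponent is even, square the half-power; if odd, multiply by the base once.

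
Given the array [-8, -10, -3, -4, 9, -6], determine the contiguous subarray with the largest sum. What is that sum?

Using Kadane's algorithm on [-8, -10, -3, -4, 9, -6]:

Scanning through the array:
Position 1 (value -10): max_ending_here = -10, max_so_far = -8
Position 2 (value -3): max_ending_here = -3, max_so_far = -3
Position 3 (value -4): max_ending_here = -4, max_so_far = -3
Position 4 (value 9): max_ending_here = 9, max_so_far = 9
Position 5 (value -6): max_ending_here = 3, max_so_far = 9

Maximum subarray: [9]
Maximum sum: 9

The maximum subarray is [9] with sum 9. This subarray runs from index 4 to index 4.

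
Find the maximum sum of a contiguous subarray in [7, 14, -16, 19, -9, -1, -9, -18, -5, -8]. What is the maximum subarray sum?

Using Kadane's algorithm on [7, 14, -16, 19, -9, -1, -9, -18, -5, -8]:

Scanning through the array:
Position 1 (value 14): max_ending_here = 21, max_so_far = 21
Position 2 (value -16): max_ending_here = 5, max_so_far = 21
Position 3 (value 19): max_ending_here = 24, max_so_far = 24
Position 4 (value -9): max_ending_here = 15, max_so_far = 24
Position 5 (value -1): max_ending_here = 14, max_so_far = 24
Position 6 (value -9): max_ending_here = 5, max_so_far = 24
Position 7 (value -18): max_ending_here = -13, max_so_far = 24
Position 8 (value -5): max_ending_here = -5, max_so_far = 24
Position 9 (value -8): max_ending_here = -8, max_so_far = 24

Maximum subarray: [7, 14, -16, 19]
Maximum sum: 24

The maximum subarray is [7, 14, -16, 19] with sum 24. This subarray runs from index 0 to index 3.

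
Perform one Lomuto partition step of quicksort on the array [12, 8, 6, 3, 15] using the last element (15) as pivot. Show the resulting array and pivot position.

Lomuto partition with pivot = 15:

Initial array: [12, 8, 6, 3, 15]

arr[0]=12 <= 15: swap with position 0, array becomes [12, 8, 6, 3, 15]
arr[1]=8 <= 15: swap with position 1, array becomes [12, 8, 6, 3, 15]
arr[2]=6 <= 15: swap with position 2, array becomes [12, 8, 6, 3, 15]
arr[3]=3 <= 15: swap with position 3, array becomes [12, 8, 6, 3, 15]

Place pivot at position 4: [12, 8, 6, 3, 15]
Pivot position: 4

After partitioning with pivot 15, the array becomes [12, 8, 6, 3, 15]. The pivot is placed at index 4. All elements to the left of the pivot are <= 15, and all elements to the right are > 15.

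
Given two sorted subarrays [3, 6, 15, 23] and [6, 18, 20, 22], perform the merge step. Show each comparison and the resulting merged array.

Merging process:

Compare 3 vs 6: take 3 from left. Merged: [3]
Compare 6 vs 6: take 6 from left. Merged: [3, 6]
Compare 15 vs 6: take 6 from right. Merged: [3, 6, 6]
Compare 15 vs 18: take 15 from left. Merged: [3, 6, 6, 15]
Compare 23 vs 18: take 18 from right. Merged: [3, 6, 6, 15, 18]
Compare 23 vs 20: take 20 from right. Merged: [3, 6, 6, 15, 18, 20]
Compare 23 vs 22: take 22 from right. Merged: [3, 6, 6, 15, 18, 20, 22]
Append remaining from left: [23]. Merged: [3, 6, 6, 15, 18, 20, 22, 23]

Final merged array: [3, 6, 6, 15, 18, 20, 22, 23]
Total comparisons: 7

The merged array is [3, 6, 6, 15, 18, 20, 22, 23], requiring 7 comparisons. The merge step runs in O(n) time where n is the total number of elements.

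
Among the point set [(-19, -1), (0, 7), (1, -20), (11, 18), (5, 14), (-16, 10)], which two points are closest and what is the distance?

Computing all pairwise distances among 6 points:

d((-19, -1), (0, 7)) = 20.6155
d((-19, -1), (1, -20)) = 27.5862
d((-19, -1), (11, 18)) = 35.5106
d((-19, -1), (5, 14)) = 28.3019
d((-19, -1), (-16, 10)) = 11.4018
d((0, 7), (1, -20)) = 27.0185
d((0, 7), (11, 18)) = 15.5563
d((0, 7), (5, 14)) = 8.6023
d((0, 7), (-16, 10)) = 16.2788
d((1, -20), (11, 18)) = 39.2938
d((1, -20), (5, 14)) = 34.2345
d((1, -20), (-16, 10)) = 34.4819
d((11, 18), (5, 14)) = 7.2111 <-- minimum
d((11, 18), (-16, 10)) = 28.1603
d((5, 14), (-16, 10)) = 21.3776

Closest pair: (11, 18) and (5, 14) with distance 7.2111

The closest pair is (11, 18) and (5, 14) with Euclidean distance 7.2111. For 6 points, brute-force pairwise comparison is shown above. For large n, the divide-and-conquer algorithm (sort by x, recurse on halves, check the dividing strip) achieves O(n log n).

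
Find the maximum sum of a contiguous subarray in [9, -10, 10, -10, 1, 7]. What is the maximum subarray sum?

Using Kadane's algorithm on [9, -10, 10, -10, 1, 7]:

Scanning through the array:
Position 1 (value -10): max_ending_here = -1, max_so_far = 9
Position 2 (value 10): max_ending_here = 10, max_so_far = 10
Position 3 (value -10): max_ending_here = 0, max_so_far = 10
Position 4 (value 1): max_ending_here = 1, max_so_far = 10
Position 5 (value 7): max_ending_here = 8, max_so_far = 10

Maximum subarray: [10]
Maximum sum: 10

The maximum subarray is [10] with sum 10. This subarray runs from index 2 to index 2.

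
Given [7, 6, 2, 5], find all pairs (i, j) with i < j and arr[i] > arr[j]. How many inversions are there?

Finding inversions in [7, 6, 2, 5]:

(0, 1): arr[0]=7 > arr[1]=6
(0, 2): arr[0]=7 > arr[2]=2
(0, 3): arr[0]=7 > arr[3]=5
(1, 2): arr[1]=6 > arr[2]=2
(1, 3): arr[1]=6 > arr[3]=5

Total inversions: 5

The array has 5 inversion(s): (0,1), (0,2), (0,3), (1,2), (1,3). Each pair (i,j) satisfies i < j and arr[i] > arr[j].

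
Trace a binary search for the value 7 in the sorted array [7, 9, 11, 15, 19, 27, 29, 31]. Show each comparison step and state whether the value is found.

Binary search for 7 in [7, 9, 11, 15, 19, 27, 29, 31]:

lo=0, hi=7, mid=3, arr[mid]=15 -> 15 > 7, search left half
lo=0, hi=2, mid=1, arr[mid]=9 -> 9 > 7, search left half
lo=0, hi=0, mid=0, arr[mid]=7 -> Found target at index 0!

Binary search finds 7 at index 0 after 3 comparisons. The search repeatedly halves the search space by comparing with the middle element.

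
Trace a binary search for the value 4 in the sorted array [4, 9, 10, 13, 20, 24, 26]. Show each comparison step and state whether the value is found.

Binary search for 4 in [4, 9, 10, 13, 20, 24, 26]:

lo=0, hi=6, mid=3, arr[mid]=13 -> 13 > 4, search left half
lo=0, hi=2, mid=1, arr[mid]=9 -> 9 > 4, search left half
lo=0, hi=0, mid=0, arr[mid]=4 -> Found target at index 0!

Binary search finds 4 at index 0 after 3 comparisons. The search repeatedly halves the search space by comparing with the middle element.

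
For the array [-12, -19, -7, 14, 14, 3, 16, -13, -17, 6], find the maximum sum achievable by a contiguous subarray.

Using Kadane's algorithm on [-12, -19, -7, 14, 14, 3, 16, -13, -17, 6]:

Scanning through the array:
Position 1 (value -19): max_ending_here = -19, max_so_far = -12
Position 2 (value -7): max_ending_here = -7, max_so_far = -7
Position 3 (value 14): max_ending_here = 14, max_so_far = 14
Position 4 (value 14): max_ending_here = 28, max_so_far = 28
Position 5 (value 3): max_ending_here = 31, max_so_far = 31
Position 6 (value 16): max_ending_here = 47, max_so_far = 47
Position 7 (value -13): max_ending_here = 34, max_so_far = 47
Position 8 (value -17): max_ending_here = 17, max_so_far = 47
Position 9 (value 6): max_ending_here = 23, max_so_far = 47

Maximum subarray: [14, 14, 3, 16]
Maximum sum: 47

The maximum subarray is [14, 14, 3, 16] with sum 47. This subarray runs from index 3 to index 6.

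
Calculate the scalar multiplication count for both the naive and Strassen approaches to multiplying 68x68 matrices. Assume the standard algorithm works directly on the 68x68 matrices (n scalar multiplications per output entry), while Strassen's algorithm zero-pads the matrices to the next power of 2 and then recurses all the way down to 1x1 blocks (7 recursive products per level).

Matrix multiplication for 68x68 matrices:

Strassen's algorithm requires power-of-2 dimensions. Pad 68x68 to 128x128 (next power of 2).

Standard algorithm: 68^3 = 314432 multiplications
Strassen's algorithm: 7^(log2(128)) = 7^7 = 823543 multiplications
Difference: 314432 - 823543 = -509111 (Strassen uses MORE here due to padding overhead — for small or just-over-power-of-2 n, padding can outweigh the per-level savings)

Standard: 314432 multiplications (68^3). Strassen: 823543 multiplications (7^7, after padding to 128x128). Strassen reduces 8 recursive multiplications to 7 at each level.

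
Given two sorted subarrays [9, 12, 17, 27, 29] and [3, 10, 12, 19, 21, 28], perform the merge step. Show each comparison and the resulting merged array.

Merging process:

Compare 9 vs 3: take 3 from right. Merged: [3]
Compare 9 vs 10: take 9 from left. Merged: [3, 9]
Compare 12 vs 10: take 10 from right. Merged: [3, 9, 10]
Compare 12 vs 12: take 12 from left. Merged: [3, 9, 10, 12]
Compare 17 vs 12: take 12 from right. Merged: [3, 9, 10, 12, 12]
Compare 17 vs 19: take 17 from left. Merged: [3, 9, 10, 12, 12, 17]
Compare 27 vs 19: take 19 from right. Merged: [3, 9, 10, 12, 12, 17, 19]
Compare 27 vs 21: take 21 from right. Merged: [3, 9, 10, 12, 12, 17, 19, 21]
Compare 27 vs 28: take 27 from left. Merged: [3, 9, 10, 12, 12, 17, 19, 21, 27]
Compare 29 vs 28: take 28 from right. Merged: [3, 9, 10, 12, 12, 17, 19, 21, 27, 28]
Append remaining from left: [29]. Merged: [3, 9, 10, 12, 12, 17, 19, 21, 27, 28, 29]

Final merged array: [3, 9, 10, 12, 12, 17, 19, 21, 27, 28, 29]
Total comparisons: 10

The merged array is [3, 9, 10, 12, 12, 17, 19, 21, 27, 28, 29], requiring 10 comparisons. The merge step runs in O(n) time where n is the total number of elements.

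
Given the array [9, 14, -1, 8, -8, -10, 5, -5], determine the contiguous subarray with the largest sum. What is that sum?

Using Kadane's algorithm on [9, 14, -1, 8, -8, -10, 5, -5]:

Scanning through the array:
Position 1 (value 14): max_ending_here = 23, max_so_far = 23
Position 2 (value -1): max_ending_here = 22, max_so_far = 23
Position 3 (value 8): max_ending_here = 30, max_so_far = 30
Position 4 (value -8): max_ending_here = 22, max_so_far = 30
Position 5 (value -10): max_ending_here = 12, max_so_far = 30
Position 6 (value 5): max_ending_here = 17, max_so_far = 30
Position 7 (value -5): max_ending_here = 12, max_so_far = 30

Maximum subarray: [9, 14, -1, 8]
Maximum sum: 30

The maximum subarray is [9, 14, -1, 8] with sum 30. This subarray runs from index 0 to index 3.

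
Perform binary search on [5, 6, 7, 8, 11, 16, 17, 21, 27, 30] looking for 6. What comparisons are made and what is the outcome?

Binary search for 6 in [5, 6, 7, 8, 11, 16, 17, 21, 27, 30]:

lo=0, hi=9, mid=4, arr[mid]=11 -> 11 > 6, search left half
lo=0, hi=3, mid=1, arr[mid]=6 -> Found target at index 1!

Binary search finds 6 at index 1 after 2 comparisons. The search repeatedly halves the search space by comparing with the middle element.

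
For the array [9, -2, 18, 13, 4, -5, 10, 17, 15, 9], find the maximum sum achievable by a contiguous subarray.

Using Kadane's algorithm on [9, -2, 18, 13, 4, -5, 10, 17, 15, 9]:

Scanning through the array:
Position 1 (value -2): max_ending_here = 7, max_so_far = 9
Position 2 (value 18): max_ending_here = 25, max_so_far = 25
Position 3 (value 13): max_ending_here = 38, max_so_far = 38
Position 4 (value 4): max_ending_here = 42, max_so_far = 42
Position 5 (value -5): max_ending_here = 37, max_so_far = 42
Position 6 (value 10): max_ending_here = 47, max_so_far = 47
Position 7 (value 17): max_ending_here = 64, max_so_far = 64
Position 8 (value 15): max_ending_here = 79, max_so_far = 79
Position 9 (value 9): max_ending_here = 88, max_so_far = 88

Maximum subarray: [9, -2, 18, 13, 4, -5, 10, 17, 15, 9]
Maximum sum: 88

The maximum subarray is [9, -2, 18, 13, 4, -5, 10, 17, 15, 9] with sum 88. This subarray runs from index 0 to index 9.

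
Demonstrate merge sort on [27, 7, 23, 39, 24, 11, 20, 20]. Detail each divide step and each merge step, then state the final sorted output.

Merge sort trace:

Split: [27, 7, 23, 39, 24, 11, 20, 20] -> [27, 7, 23, 39] and [24, 11, 20, 20]
  Split: [27, 7, 23, 39] -> [27, 7] and [23, 39]
    Split: [27, 7] -> [27] and [7]
    Merge: [27] + [7] -> [7, 27]
    Split: [23, 39] -> [23] and [39]
    Merge: [23] + [39] -> [23, 39]
  Merge: [7, 27] + [23, 39] -> [7, 23, 27, 39]
  Split: [24, 11, 20, 20] -> [24, 11] and [20, 20]
    Split: [24, 11] -> [24] and [11]
    Merge: [24] + [11] -> [11, 24]
    Split: [20, 20] -> [20] and [20]
    Merge: [20] + [20] -> [20, 20]
  Merge: [11, 24] + [20, 20] -> [11, 20, 20, 24]
Merge: [7, 23, 27, 39] + [11, 20, 20, 24] -> [7, 11, 20, 20, 23, 24, 27, 39]

Final sorted array: [7, 11, 20, 20, 23, 24, 27, 39]

The merge sort proceeds by recursively splitting the array and merging sorted halves.
After all merges, the sorted array is [7, 11, 20, 20, 23, 24, 27, 39].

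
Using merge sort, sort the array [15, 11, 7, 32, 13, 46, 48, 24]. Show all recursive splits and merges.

Merge sort trace:

Split: [15, 11, 7, 32, 13, 46, 48, 24] -> [15, 11, 7, 32] and [13, 46, 48, 24]
  Split: [15, 11, 7, 32] -> [15, 11] and [7, 32]
    Split: [15, 11] -> [15] and [11]
    Merge: [15] + [11] -> [11, 15]
    Split: [7, 32] -> [7] and [32]
    Merge: [7] + [32] -> [7, 32]
  Merge: [11, 15] + [7, 32] -> [7, 11, 15, 32]
  Split: [13, 46, 48, 24] -> [13, 46] and [48, 24]
    Split: [13, 46] -> [13] and [46]
    Merge: [13] + [46] -> [13, 46]
    Split: [48, 24] -> [48] and [24]
    Merge: [48] + [24] -> [24, 48]
  Merge: [13, 46] + [24, 48] -> [13, 24, 46, 48]
Merge: [7, 11, 15, 32] + [13, 24, 46, 48] -> [7, 11, 13, 15, 24, 32, 46, 48]

Final sorted array: [7, 11, 13, 15, 24, 32, 46, 48]

The merge sort proceeds by recursively splitting the array and merging sorted halves.
After all merges, the sorted array is [7, 11, 13, 15, 24, 32, 46, 48].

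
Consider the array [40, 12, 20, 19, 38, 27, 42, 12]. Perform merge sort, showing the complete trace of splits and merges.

Merge sort trace:

Split: [40, 12, 20, 19, 38, 27, 42, 12] -> [40, 12, 20, 19] and [38, 27, 42, 12]
  Split: [40, 12, 20, 19] -> [40, 12] and [20, 19]
    Split: [40, 12] -> [40] and [12]
    Merge: [40] + [12] -> [12, 40]
    Split: [20, 19] -> [20] and [19]
    Merge: [20] + [19] -> [19, 20]
  Merge: [12, 40] + [19, 20] -> [12, 19, 20, 40]
  Split: [38, 27, 42, 12] -> [38, 27] and [42, 12]
    Split: [38, 27] -> [38] and [27]
    Merge: [38] + [27] -> [27, 38]
    Split: [42, 12] -> [42] and [12]
    Merge: [42] + [12] -> [12, 42]
  Merge: [27, 38] + [12, 42] -> [12, 27, 38, 42]
Merge: [12, 19, 20, 40] + [12, 27, 38, 42] -> [12, 12, 19, 20, 27, 38, 40, 42]

Final sorted array: [12, 12, 19, 20, 27, 38, 40, 42]

The merge sort proceeds by recursively splitting the array and merging sorted halves.
After all merges, the sorted array is [12, 12, 19, 20, 27, 38, 40, 42].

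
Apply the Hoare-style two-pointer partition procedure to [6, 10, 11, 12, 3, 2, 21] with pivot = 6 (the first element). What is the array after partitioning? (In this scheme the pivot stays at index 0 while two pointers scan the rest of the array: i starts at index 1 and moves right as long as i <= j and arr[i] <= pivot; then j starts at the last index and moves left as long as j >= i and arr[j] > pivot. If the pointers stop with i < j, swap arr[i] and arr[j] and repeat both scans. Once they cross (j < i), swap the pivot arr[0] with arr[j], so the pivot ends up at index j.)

Hoare-style two-pointer partition with pivot = 6:

Initial array: [6, 10, 11, 12, 3, 2, 21]

Pointers start at i = 1, j = 6.
i stops at index 1 (arr[1]=10 > 6), j stops at index 5 (arr[5]=2 <= 6): swap arr[1] and arr[5], array becomes [6, 2, 11, 12, 3, 10, 21]
i stops at index 2 (arr[2]=11 > 6), j stops at index 4 (arr[4]=3 <= 6): swap arr[2] and arr[4], array becomes [6, 2, 3, 12, 11, 10, 21]
i ends at 3, j ends at 2: the pointers have crossed (j < i), so scanning stops.

Swap pivot arr[0] with arr[2] to place pivot at position 2: [3, 2, 6, 12, 11, 10, 21]
Pivot position: 2

After partitioning with pivot 6, the array becomes [3, 2, 6, 12, 11, 10, 21]. The pivot is placed at index 2. All elements to the left of the pivot are <= 6, and all elements to the right are > 6.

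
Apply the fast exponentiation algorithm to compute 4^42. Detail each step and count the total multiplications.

Computing 4^42 by squaring (build up from 4^1; each line after the first costs one multiplication):

4^1 = 4
4^2 = (4^1)^2 = 4^2 = 16
4^4 = (4^2)^2 = 16^2 = 256
4^5 = 4 * 4^4 = 4 * 256 = 1024
4^10 = (4^5)^2 = 1024^2 = 1048576
4^20 = (4^10)^2 = 1048576^2 = 1099511627776
4^21 = 4 * 4^20 = 4 * 1099511627776 = 4398046511104
4^42 = (4^21)^2 = 4398046511104^2 = 19342813113834066795298816

Result: 19342813113834066795298816
Multiplications needed: 7 (7 lines after 4^1)

4^42 = 19342813113834066795298816. Using exponentiation by squaring, this requires 7 multiplications. The key idea: if the exponent is even, square the half-power; if odd, multiply by the base once.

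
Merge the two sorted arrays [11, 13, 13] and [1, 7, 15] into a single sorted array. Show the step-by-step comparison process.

Merging process:

Compare 11 vs 1: take 1 from right. Merged: [1]
Compare 11 vs 7: take 7 from right. Merged: [1, 7]
Compare 11 vs 15: take 11 from left. Merged: [1, 7, 11]
Compare 13 vs 15: take 13 from left. Merged: [1, 7, 11, 13]
Compare 13 vs 15: take 13 from left. Merged: [1, 7, 11, 13, 13]
Append remaining from right: [15]. Merged: [1, 7, 11, 13, 13, 15]

Final merged array: [1, 7, 11, 13, 13, 15]
Total comparisons: 5

The merged array is [1, 7, 11, 13, 13, 15], requiring 5 comparisons. The merge step runs in O(n) time where n is the total number of elements.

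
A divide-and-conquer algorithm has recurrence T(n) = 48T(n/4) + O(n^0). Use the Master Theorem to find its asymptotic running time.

Master Theorem for T(n) = 48T(n/4) + O(n^0):

a = 48, b = 4, c = 0
log_b(a) = log_4(48) = 2.7925

Case 1: c = 0 < log_4(48) = 2.7925
T(n) = O(n^(log_4 48))

For T(n) = 48T(n/4) + O(n^0): log_4(48) = 2.7925. This is Case 1 of the Master Theorem (c < log_b(a), work dominated by leaves), giving O(n^(log_4 48)).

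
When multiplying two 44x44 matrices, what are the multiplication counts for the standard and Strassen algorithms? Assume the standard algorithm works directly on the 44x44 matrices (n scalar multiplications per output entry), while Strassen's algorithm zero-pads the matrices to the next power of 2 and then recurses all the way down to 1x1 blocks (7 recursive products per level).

Matrix multiplication for 44x44 matrices:

Strassen's algorithm requires power-of-2 dimensions. Pad 44x44 to 64x64 (next power of 2).

Standard algorithm: 44^3 = 85184 multiplications
Strassen's algorithm: 7^(log2(64)) = 7^6 = 117649 multiplications
Difference: 85184 - 117649 = -32465 (Strassen uses MORE here due to padding overhead — for small or just-over-power-of-2 n, padding can outweigh the per-level savings)

Standard: 85184 multiplications (44^3). Strassen: 117649 multiplications (7^6, after padding to 64x64). Strassen reduces 8 recursive multiplications to 7 at each level.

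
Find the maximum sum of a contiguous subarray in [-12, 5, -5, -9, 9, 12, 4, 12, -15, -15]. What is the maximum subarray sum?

Using Kadane's algorithm on [-12, 5, -5, -9, 9, 12, 4, 12, -15, -15]:

Scanning through the array:
Position 1 (value 5): max_ending_here = 5, max_so_far = 5
Position 2 (value -5): max_ending_here = 0, max_so_far = 5
Position 3 (value -9): max_ending_here = -9, max_so_far = 5
Position 4 (value 9): max_ending_here = 9, max_so_far = 9
Position 5 (value 12): max_ending_here = 21, max_so_far = 21
Position 6 (value 4): max_ending_here = 25, max_so_far = 25
Position 7 (value 12): max_ending_here = 37, max_so_far = 37
Position 8 (value -15): max_ending_here = 22, max_so_far = 37
Position 9 (value -15): max_ending_here = 7, max_so_far = 37

Maximum subarray: [9, 12, 4, 12]
Maximum sum: 37

The maximum subarray is [9, 12, 4, 12] with sum 37. This subarray runs from index 4 to index 7.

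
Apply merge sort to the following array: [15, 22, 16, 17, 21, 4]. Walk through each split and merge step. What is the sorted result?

Merge sort trace:

Split: [15, 22, 16, 17, 21, 4] -> [15, 22, 16] and [17, 21, 4]
  Split: [15, 22, 16] -> [15] and [22, 16]
    Split: [22, 16] -> [22] and [16]
    Merge: [22] + [16] -> [16, 22]
  Merge: [15] + [16, 22] -> [15, 16, 22]
  Split: [17, 21, 4] -> [17] and [21, 4]
    Split: [21, 4] -> [21] and [4]
    Merge: [21] + [4] -> [4, 21]
  Merge: [17] + [4, 21] -> [4, 17, 21]
Merge: [15, 16, 22] + [4, 17, 21] -> [4, 15, 16, 17, 21, 22]

Final sorted array: [4, 15, 16, 17, 21, 22]

The merge sort proceeds by recursively splitting the array and merging sorted halves.
After all merges, the sorted array is [4, 15, 16, 17, 21, 22].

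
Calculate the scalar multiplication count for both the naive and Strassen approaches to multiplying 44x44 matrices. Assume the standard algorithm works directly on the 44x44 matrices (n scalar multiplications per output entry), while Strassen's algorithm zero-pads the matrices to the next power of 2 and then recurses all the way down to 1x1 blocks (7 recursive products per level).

Matrix multiplication for 44x44 matrices:

Strassen's algorithm requires power-of-2 dimensions. Pad 44x44 to 64x64 (next power of 2).

Standard algorithm: 44^3 = 85184 multiplications
Strassen's algorithm: 7^(log2(64)) = 7^6 = 117649 multiplications
Difference: 85184 - 117649 = -32465 (Strassen uses MORE here due to padding overhead — for small or just-over-power-of-2 n, padding can outweigh the per-level savings)

Standard: 85184 multiplications (44^3). Strassen: 117649 multiplications (7^6, after padding to 64x64). Strassen reduces 8 recursive multiplications to 7 at each level.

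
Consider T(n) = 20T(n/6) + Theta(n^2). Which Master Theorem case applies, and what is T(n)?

Master Theorem for T(n) = 20T(n/6) + O(n^2):

a = 20, b = 6, c = 2
log_b(a) = log_6(20) = 1.6720

Case 3: c = 2 > log_6(20) = 1.6720
T(n) = O(n^2) = O(n^2)

For T(n) = 20T(n/6) + O(n^2): log_6(20) = 1.6720. This is Case 3 of the Master Theorem (c > log_b(a), work dominated by root), giving O(n^2).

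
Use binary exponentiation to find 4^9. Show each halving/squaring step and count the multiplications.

Computing 4^9 by squaring (build up from 4^1; each line after the first costs one multiplication):

4^1 = 4
4^2 = (4^1)^2 = 4^2 = 16
4^4 = (4^2)^2 = 16^2 = 256
4^8 = (4^4)^2 = 256^2 = 65536
4^9 = 4 * 4^8 = 4 * 65536 = 262144

Result: 262144
Multiplications needed: 4 (4 lines after 4^1)

4^9 = 262144. Using exponentiation by squaring, this requires 4 multiplications. The key idea: if the exponent is even, square the half-power; if odd, multiply by the base once.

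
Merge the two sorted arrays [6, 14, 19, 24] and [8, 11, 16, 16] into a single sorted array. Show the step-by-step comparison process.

Merging process:

Compare 6 vs 8: take 6 from left. Merged: [6]
Compare 14 vs 8: take 8 from right. Merged: [6, 8]
Compare 14 vs 11: take 11 from right. Merged: [6, 8, 11]
Compare 14 vs 16: take 14 from left. Merged: [6, 8, 11, 14]
Compare 19 vs 16: take 16 from right. Merged: [6, 8, 11, 14, 16]
Compare 19 vs 16: take 16 from right. Merged: [6, 8, 11, 14, 16, 16]
Append remaining from left: [19, 24]. Merged: [6, 8, 11, 14, 16, 16, 19, 24]

Final merged array: [6, 8, 11, 14, 16, 16, 19, 24]
Total comparisons: 6

The merged array is [6, 8, 11, 14, 16, 16, 19, 24], requiring 6 comparisons. The merge step runs in O(n) time where n is the total number of elements.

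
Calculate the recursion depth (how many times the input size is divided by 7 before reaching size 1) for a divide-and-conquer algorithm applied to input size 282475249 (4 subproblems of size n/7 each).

For divide and conquer with division factor 7:

Problem sizes at each level:
Level 0: 282475249
Level 1: 40353607
Level 2: 5764801
Level 3: 823543
Level 4: 117649
Level 5: 16807
Level 6: 2401
Level 7: 343
Level 8: 49
Level 9: 7
Level 10: 1

The root is level 0 and the size-1 base case is level 10 (the tree spans levels 0 through 10, i.e. 11 levels counting the root), so the depth is the number of divisions: log_7(282475249) = 10

The recursion tree depth is log_7(282475249) = 10. At each level, the problem size is divided by 7, so it takes 10 divisions to reduce to a base case of size 1. The algorithm makes 4 recursive calls at each level.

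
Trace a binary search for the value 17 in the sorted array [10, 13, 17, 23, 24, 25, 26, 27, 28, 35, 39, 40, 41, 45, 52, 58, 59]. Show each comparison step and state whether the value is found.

Binary search for 17 in [10, 13, 17, 23, 24, 25, 26, 27, 28, 35, 39, 40, 41, 45, 52, 58, 59]:

lo=0, hi=16, mid=8, arr[mid]=28 -> 28 > 17, search left half
lo=0, hi=7, mid=3, arr[mid]=23 -> 23 > 17, search left half
lo=0, hi=2, mid=1, arr[mid]=13 -> 13 < 17, search right half
lo=2, hi=2, mid=2, arr[mid]=17 -> Found target at index 2!

Binary search finds 17 at index 2 after 4 comparisons. The search repeatedly halves the search space by comparing with the middle element.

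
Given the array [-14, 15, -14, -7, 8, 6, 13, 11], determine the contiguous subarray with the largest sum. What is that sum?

Using Kadane's algorithm on [-14, 15, -14, -7, 8, 6, 13, 11]:

Scanning through the array:
Position 1 (value 15): max_ending_here = 15, max_so_far = 15
Position 2 (value -14): max_ending_here = 1, max_so_far = 15
Position 3 (value -7): max_ending_here = -6, max_so_far = 15
Position 4 (value 8): max_ending_here = 8, max_so_far = 15
Position 5 (value 6): max_ending_here = 14, max_so_far = 15
Position 6 (value 13): max_ending_here = 27, max_so_far = 27
Position 7 (value 11): max_ending_here = 38, max_so_far = 38

Maximum subarray: [8, 6, 13, 11]
Maximum sum: 38

The maximum subarray is [8, 6, 13, 11] with sum 38. This subarray runs from index 4 to index 7.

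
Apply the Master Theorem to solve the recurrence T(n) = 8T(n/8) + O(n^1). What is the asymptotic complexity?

Master Theorem for T(n) = 8T(n/8) + O(n^1):

a = 8, b = 8, c = 1
log_b(a) = log_8(8) = 1.0000

Case 2: c = 1 = log_8(8) = 1.0000
T(n) = O(n^1 log n) = O(n log n)

For T(n) = 8T(n/8) + O(n^1): log_8(8) = 1.0000. This is Case 2 of the Master Theorem (c = log_b(a), equal work at all levels), giving O(n log n).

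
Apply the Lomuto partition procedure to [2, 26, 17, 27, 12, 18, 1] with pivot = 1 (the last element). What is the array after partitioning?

Lomuto partition with pivot = 1:

Initial array: [2, 26, 17, 27, 12, 18, 1]

arr[0]=2 > 1: no swap
arr[1]=26 > 1: no swap
arr[2]=17 > 1: no swap
arr[3]=27 > 1: no swap
arr[4]=12 > 1: no swap
arr[5]=18 > 1: no swap

Place pivot at position 0: [1, 26, 17, 27, 12, 18, 2]
Pivot position: 0

After partitioning with pivot 1, the array becomes [1, 26, 17, 27, 12, 18, 2]. The pivot is placed at index 0. All elements to the left of the pivot are <= 1, and all elements to the right are > 1.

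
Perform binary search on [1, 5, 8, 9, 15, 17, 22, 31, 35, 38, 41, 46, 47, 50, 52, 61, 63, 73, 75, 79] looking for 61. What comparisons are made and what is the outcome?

Binary search for 61 in [1, 5, 8, 9, 15, 17, 22, 31, 35, 38, 41, 46, 47, 50, 52, 61, 63, 73, 75, 79]:

lo=0, hi=19, mid=9, arr[mid]=38 -> 38 < 61, search right half
lo=10, hi=19, mid=14, arr[mid]=52 -> 52 < 61, search right half
lo=15, hi=19, mid=17, arr[mid]=73 -> 73 > 61, search left half
lo=15, hi=16, mid=15, arr[mid]=61 -> Found target at index 15!

Binary search finds 61 at index 15 after 4 comparisons. The search repeatedly halves the search space by comparing with the middle element.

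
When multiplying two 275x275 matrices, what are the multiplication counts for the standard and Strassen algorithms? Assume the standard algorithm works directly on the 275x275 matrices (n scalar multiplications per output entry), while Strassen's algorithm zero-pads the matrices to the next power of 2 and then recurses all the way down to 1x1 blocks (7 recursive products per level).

Matrix multiplication for 275x275 matrices:

Strassen's algorithm requires power-of-2 dimensions. Pad 275x275 to 512x512 (next power of 2).

Standard algorithm: 275^3 = 20796875 multiplications
Strassen's algorithm: 7^(log2(512)) = 7^9 = 40353607 multiplications
Difference: 20796875 - 40353607 = -19556732 (Strassen uses MORE here due to padding overhead — for small or just-over-power-of-2 n, padding can outweigh the per-level savings)

Standard: 20796875 multiplications (275^3). Strassen: 40353607 multiplications (7^9, after padding to 512x512). Strassen reduces 8 recursive multiplications to 7 at each level.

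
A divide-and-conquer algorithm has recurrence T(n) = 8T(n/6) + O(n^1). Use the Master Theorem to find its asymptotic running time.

Master Theorem for T(n) = 8T(n/6) + O(n^1):

a = 8, b = 6, c = 1
log_b(a) = log_6(8) = 1.1606

Case 1: c = 1 < log_6(8) = 1.1606
T(n) = O(n^(log_6 8))

For T(n) = 8T(n/6) + O(n^1): log_6(8) = 1.1606. This is Case 1 of the Master Theorem (c < log_b(a), work dominated by leaves), giving O(n^(log_6 8)).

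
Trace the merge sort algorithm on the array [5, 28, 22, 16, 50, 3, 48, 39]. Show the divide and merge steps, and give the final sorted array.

Merge sort trace:

Split: [5, 28, 22, 16, 50, 3, 48, 39] -> [5, 28, 22, 16] and [50, 3, 48, 39]
  Split: [5, 28, 22, 16] -> [5, 28] and [22, 16]
    Split: [5, 28] -> [5] and [28]
    Merge: [5] + [28] -> [5, 28]
    Split: [22, 16] -> [22] and [16]
    Merge: [22] + [16] -> [16, 22]
  Merge: [5, 28] + [16, 22] -> [5, 16, 22, 28]
  Split: [50, 3, 48, 39] -> [50, 3] and [48, 39]
    Split: [50, 3] -> [50] and [3]
    Merge: [50] + [3] -> [3, 50]
    Split: [48, 39] -> [48] and [39]
    Merge: [48] + [39] -> [39, 48]
  Merge: [3, 50] + [39, 48] -> [3, 39, 48, 50]
Merge: [5, 16, 22, 28] + [3, 39, 48, 50] -> [3, 5, 16, 22, 28, 39, 48, 50]

Final sorted array: [3, 5, 16, 22, 28, 39, 48, 50]

The merge sort proceeds by recursively splitting the array and merging sorted halves.
After all merges, the sorted array is [3, 5, 16, 22, 28, 39, 48, 50].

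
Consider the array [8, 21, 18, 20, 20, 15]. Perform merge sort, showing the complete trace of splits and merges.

Merge sort trace:

Split: [8, 21, 18, 20, 20, 15] -> [8, 21, 18] and [20, 20, 15]
  Split: [8, 21, 18] -> [8] and [21, 18]
    Split: [21, 18] -> [21] and [18]
    Merge: [21] + [18] -> [18, 21]
  Merge: [8] + [18, 21] -> [8, 18, 21]
  Split: [20, 20, 15] -> [20] and [20, 15]
    Split: [20, 15] -> [20] and [15]
    Merge: [20] + [15] -> [15, 20]
  Merge: [20] + [15, 20] -> [15, 20, 20]
Merge: [8, 18, 21] + [15, 20, 20] -> [8, 15, 18, 20, 20, 21]

Final sorted array: [8, 15, 18, 20, 20, 21]

The merge sort proceeds by recursively splitting the array and merging sorted halves.
After all merges, the sorted array is [8, 15, 18, 20, 20, 21].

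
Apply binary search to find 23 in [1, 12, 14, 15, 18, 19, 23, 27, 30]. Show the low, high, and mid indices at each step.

Binary search for 23 in [1, 12, 14, 15, 18, 19, 23, 27, 30]:

lo=0, hi=8, mid=4, arr[mid]=18 -> 18 < 23, search right half
lo=5, hi=8, mid=6, arr[mid]=23 -> Found target at index 6!

Binary search finds 23 at index 6 after 2 comparisons. The search repeatedly halves the search space by comparing with the middle element.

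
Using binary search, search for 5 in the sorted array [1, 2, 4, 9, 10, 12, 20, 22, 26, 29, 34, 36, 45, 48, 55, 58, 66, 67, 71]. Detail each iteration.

Binary search for 5 in [1, 2, 4, 9, 10, 12, 20, 22, 26, 29, 34, 36, 45, 48, 55, 58, 66, 67, 71]:

lo=0, hi=18, mid=9, arr[mid]=29 -> 29 > 5, search left half
lo=0, hi=8, mid=4, arr[mid]=10 -> 10 > 5, search left half
lo=0, hi=3, mid=1, arr[mid]=2 -> 2 < 5, search right half
lo=2, hi=3, mid=2, arr[mid]=4 -> 4 < 5, search right half
lo=3, hi=3, mid=3, arr[mid]=9 -> 9 > 5, search left half
lo=3 > hi=2, target 5 not found

Binary search determines that 5 is not in the array after 5 comparisons. The search space was exhausted without finding the target.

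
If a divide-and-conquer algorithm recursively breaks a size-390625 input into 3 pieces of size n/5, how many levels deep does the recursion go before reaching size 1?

For divide and conquer with division factor 5:

Problem sizes at each level:
Level 0: 390625
Level 1: 78125
Level 2: 15625
Level 3: 3125
Level 4: 625
Level 5: 125
Level 6: 25
Level 7: 5
Level 8: 1

The root is level 0 and the size-1 base case is level 8 (the tree spans levels 0 through 8, i.e. 9 levels counting the root), so the depth is the number of divisions: log_5(390625) = 8

The recursion tree depth is log_5(390625) = 8. At each level, the problem size is divided by 5, so it takes 8 divisions to reduce to a base case of size 1. The algorithm makes 3 recursive calls at each level.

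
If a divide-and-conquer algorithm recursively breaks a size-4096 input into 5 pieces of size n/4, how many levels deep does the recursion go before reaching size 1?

For divide and conquer with division factor 4:

Problem sizes at each level:
Level 0: 4096
Level 1: 1024
Level 2: 256
Level 3: 64
Level 4: 16
Level 5: 4
Level 6: 1

The root is level 0 and the size-1 base case is level 6 (the tree spans levels 0 through 6, i.e. 7 levels counting the root), so the depth is the number of divisions: log_4(4096) = 6

The recursion tree depth is log_4(4096) = 6. At each level, the problem size is divided by 4, so it takes 6 divisions to reduce to a base case of size 1. The algorithm makes 5 recursive calls at each level.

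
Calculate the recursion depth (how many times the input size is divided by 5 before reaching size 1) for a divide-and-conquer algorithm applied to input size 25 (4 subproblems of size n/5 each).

For divide and conquer with division factor 5:

Problem sizes at each level:
Level 0: 25
Level 1: 5
Level 2: 1

The root is level 0 and the size-1 base case is level 2 (the tree spans levels 0 through 2, i.e. 3 levels counting the root), so the depth is the number of divisions: log_5(25) = 2

The recursion tree depth is log_5(25) = 2. At each level, the problem size is divided by 5, so it takes 2 divisions to reduce to a base case of size 1. The algorithm makes 4 recursive calls at each level.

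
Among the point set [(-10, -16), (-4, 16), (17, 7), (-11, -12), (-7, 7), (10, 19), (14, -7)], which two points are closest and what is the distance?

Computing all pairwise distances among 7 points:

d((-10, -16), (-4, 16)) = 32.5576
d((-10, -16), (17, 7)) = 35.4683
d((-10, -16), (-11, -12)) = 4.1231 <-- minimum
d((-10, -16), (-7, 7)) = 23.1948
d((-10, -16), (10, 19)) = 40.3113
d((-10, -16), (14, -7)) = 25.632
d((-4, 16), (17, 7)) = 22.8473
d((-4, 16), (-11, -12)) = 28.8617
d((-4, 16), (-7, 7)) = 9.4868
d((-4, 16), (10, 19)) = 14.3178
d((-4, 16), (14, -7)) = 29.2062
d((17, 7), (-11, -12)) = 33.8378
d((17, 7), (-7, 7)) = 24.0
d((17, 7), (10, 19)) = 13.8924
d((17, 7), (14, -7)) = 14.3178
d((-11, -12), (-7, 7)) = 19.4165
d((-11, -12), (10, 19)) = 37.4433
d((-11, -12), (14, -7)) = 25.4951
d((-7, 7), (10, 19)) = 20.8087
d((-7, 7), (14, -7)) = 25.2389
d((10, 19), (14, -7)) = 26.3059

Closest pair: (-10, -16) and (-11, -12) with distance 4.1231

The closest pair is (-10, -16) and (-11, -12) with Euclidean distance 4.1231. For 7 points, brute-force pairwise comparison is shown above. For large n, the divide-and-conquer algorithm (sort by x, recurse on halves, check the dividing strip) achieves O(n log n).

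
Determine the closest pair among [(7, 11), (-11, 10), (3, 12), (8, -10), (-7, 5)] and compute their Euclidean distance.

Computing all pairwise distances among 5 points:

d((7, 11), (-11, 10)) = 18.0278
d((7, 11), (3, 12)) = 4.1231 <-- minimum
d((7, 11), (8, -10)) = 21.0238
d((7, 11), (-7, 5)) = 15.2315
d((-11, 10), (3, 12)) = 14.1421
d((-11, 10), (8, -10)) = 27.5862
d((-11, 10), (-7, 5)) = 6.4031
d((3, 12), (8, -10)) = 22.561
d((3, 12), (-7, 5)) = 12.2066
d((8, -10), (-7, 5)) = 21.2132

Closest pair: (7, 11) and (3, 12) with distance 4.1231

The closest pair is (7, 11) and (3, 12) with Euclidean distance 4.1231. For 5 points, brute-force pairwise comparison is shown above. For large n, the divide-and-conquer algorithm (sort by x, recurse on halves, check the dividing strip) achieves O(n log n).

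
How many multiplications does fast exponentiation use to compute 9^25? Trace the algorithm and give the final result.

Computing 9^25 by squaring (build up from 9^1; each line after the first costs one multiplication):

9^1 = 9
9^2 = (9^1)^2 = 9^2 = 81
9^3 = 9 * 9^2 = 9 * 81 = 729
9^6 = (9^3)^2 = 729^2 = 531441
9^12 = (9^6)^2 = 531441^2 = 282429536481
9^24 = (9^12)^2 = 282429536481^2 = 79766443076872509863361
9^25 = 9 * 9^24 = 9 * 79766443076872509863361 = 717897987691852588770249

Result: 717897987691852588770249
Multiplications needed: 6 (6 lines after 9^1)

9^25 = 717897987691852588770249. Using exponentiation by squaring, this requires 6 multiplications. The key idea: if the exponent is even, square the half-power; if odd, multiply by the base once.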